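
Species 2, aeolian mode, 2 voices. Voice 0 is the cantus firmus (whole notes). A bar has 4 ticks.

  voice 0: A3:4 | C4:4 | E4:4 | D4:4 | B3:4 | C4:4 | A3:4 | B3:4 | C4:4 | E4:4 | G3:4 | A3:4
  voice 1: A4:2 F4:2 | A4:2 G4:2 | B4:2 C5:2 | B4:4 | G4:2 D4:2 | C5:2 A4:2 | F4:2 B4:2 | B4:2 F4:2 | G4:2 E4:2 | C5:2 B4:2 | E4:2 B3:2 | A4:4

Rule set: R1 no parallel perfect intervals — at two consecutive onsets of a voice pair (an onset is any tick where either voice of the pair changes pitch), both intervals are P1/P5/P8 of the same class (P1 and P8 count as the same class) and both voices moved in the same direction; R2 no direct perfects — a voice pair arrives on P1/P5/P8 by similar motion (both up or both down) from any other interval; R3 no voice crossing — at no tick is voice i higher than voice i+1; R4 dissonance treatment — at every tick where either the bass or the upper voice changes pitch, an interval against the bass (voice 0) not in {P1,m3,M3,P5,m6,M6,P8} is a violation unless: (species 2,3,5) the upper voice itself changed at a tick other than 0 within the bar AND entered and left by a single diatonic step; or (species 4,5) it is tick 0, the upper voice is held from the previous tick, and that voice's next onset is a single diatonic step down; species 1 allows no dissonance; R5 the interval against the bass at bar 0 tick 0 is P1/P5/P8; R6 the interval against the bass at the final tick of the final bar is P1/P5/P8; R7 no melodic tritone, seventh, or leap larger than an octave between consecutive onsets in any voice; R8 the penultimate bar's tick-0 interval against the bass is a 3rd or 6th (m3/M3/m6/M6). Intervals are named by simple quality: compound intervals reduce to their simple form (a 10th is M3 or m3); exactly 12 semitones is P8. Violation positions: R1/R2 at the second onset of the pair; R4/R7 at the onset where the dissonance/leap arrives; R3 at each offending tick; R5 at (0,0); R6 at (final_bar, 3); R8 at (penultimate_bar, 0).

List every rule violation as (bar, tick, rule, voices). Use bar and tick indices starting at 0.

bar 0: v0=A3 v1=A4 downbeat P8
bar 1: v0=C4 v1=A4 downbeat M6
bar 2: v0=E4 v1=B4 downbeat P5
bar 3: v0=D4 v1=B4 downbeat M6
bar 4: v0=B3 v1=G4 downbeat m6
bar 5: v0=C4 v1=C5 downbeat P8
bar 6: v0=A3 v1=F4 downbeat m6
bar 7: v0=B3 v1=B4 downbeat P8
bar 8: v0=C4 v1=G4 downbeat P5
bar 9: v0=E4 v1=C5 downbeat m6
bar 10: v0=G3 v1=E4 downbeat M6
bar 11: v0=A3 v1=A4 downbeat P8
  -> R1 @ bar 2 tick 0 v(0, 1): C4/G4 P5 -> E4/B4 P5 similar
  -> R2 @ bar 5 tick 0 v(0, 1): B3/D4 m3 -> C4/C5 P8 similar
  -> R7 @ bar 5 tick 0 v(1,): D4->C5 leap 10st
  -> R4 @ bar 6 tick 2 v(0, 1): A3/B4 M2 untreated
  -> R7 @ bar 6 tick 2 v(1,): F4->B4 leap 6st
  -> R4 @ bar 7 tick 2 v(0, 1): B3/F4 TT untreated
  -> R7 @ bar 7 tick 2 v(1,): B4->F4 leap 6st
  -> R2 @ bar 8 tick 0 v(0, 1): B3/F4 TT -> C4/G4 P5 similar
  -> R2 @ bar 11 tick 0 v(0, 1): G3/B3 M3 -> A3/A4 P8 similar
  -> R7 @ bar 11 tick 0 v(1,): B3->A4 leap 10st

(2, 0, R1, (0, 1))
(5, 0, R2, (0, 1))
(5, 0, R7, (1,))
(6, 2, R4, (0, 1))
(6, 2, R7, (1,))
(7, 2, R4, (0, 1))
(7, 2, R7, (1,))
(8, 0, R2, (0, 1))
(11, 0, R2, (0, 1))
(11, 0, R7, (1,))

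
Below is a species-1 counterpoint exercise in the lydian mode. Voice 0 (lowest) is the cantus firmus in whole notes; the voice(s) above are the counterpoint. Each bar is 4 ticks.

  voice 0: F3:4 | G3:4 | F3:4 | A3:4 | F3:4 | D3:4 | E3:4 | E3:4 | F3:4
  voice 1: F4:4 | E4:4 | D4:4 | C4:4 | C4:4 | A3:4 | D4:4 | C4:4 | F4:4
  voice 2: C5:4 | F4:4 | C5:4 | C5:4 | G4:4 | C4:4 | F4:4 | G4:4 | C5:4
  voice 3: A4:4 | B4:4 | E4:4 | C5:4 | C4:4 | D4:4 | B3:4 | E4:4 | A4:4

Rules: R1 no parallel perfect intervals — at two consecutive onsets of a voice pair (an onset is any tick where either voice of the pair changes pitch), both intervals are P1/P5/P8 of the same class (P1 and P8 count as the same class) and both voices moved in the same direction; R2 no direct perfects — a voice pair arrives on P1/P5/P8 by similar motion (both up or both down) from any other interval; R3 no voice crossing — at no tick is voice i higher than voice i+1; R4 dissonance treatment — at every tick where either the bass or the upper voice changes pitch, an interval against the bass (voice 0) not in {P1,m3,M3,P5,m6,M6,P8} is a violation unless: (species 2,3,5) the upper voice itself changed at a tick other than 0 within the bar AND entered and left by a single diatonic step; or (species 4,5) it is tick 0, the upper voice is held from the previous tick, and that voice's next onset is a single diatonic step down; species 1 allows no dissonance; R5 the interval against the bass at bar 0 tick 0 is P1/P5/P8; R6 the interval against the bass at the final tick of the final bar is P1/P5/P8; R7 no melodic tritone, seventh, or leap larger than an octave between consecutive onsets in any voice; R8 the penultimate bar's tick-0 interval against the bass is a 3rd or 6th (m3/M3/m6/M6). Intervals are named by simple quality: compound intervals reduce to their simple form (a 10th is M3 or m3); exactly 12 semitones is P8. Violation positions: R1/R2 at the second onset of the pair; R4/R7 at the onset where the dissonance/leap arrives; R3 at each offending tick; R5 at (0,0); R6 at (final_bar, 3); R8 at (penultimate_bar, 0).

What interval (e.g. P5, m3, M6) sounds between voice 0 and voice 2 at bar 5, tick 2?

m7

voice 0=D3 voice 2=C4 -> m7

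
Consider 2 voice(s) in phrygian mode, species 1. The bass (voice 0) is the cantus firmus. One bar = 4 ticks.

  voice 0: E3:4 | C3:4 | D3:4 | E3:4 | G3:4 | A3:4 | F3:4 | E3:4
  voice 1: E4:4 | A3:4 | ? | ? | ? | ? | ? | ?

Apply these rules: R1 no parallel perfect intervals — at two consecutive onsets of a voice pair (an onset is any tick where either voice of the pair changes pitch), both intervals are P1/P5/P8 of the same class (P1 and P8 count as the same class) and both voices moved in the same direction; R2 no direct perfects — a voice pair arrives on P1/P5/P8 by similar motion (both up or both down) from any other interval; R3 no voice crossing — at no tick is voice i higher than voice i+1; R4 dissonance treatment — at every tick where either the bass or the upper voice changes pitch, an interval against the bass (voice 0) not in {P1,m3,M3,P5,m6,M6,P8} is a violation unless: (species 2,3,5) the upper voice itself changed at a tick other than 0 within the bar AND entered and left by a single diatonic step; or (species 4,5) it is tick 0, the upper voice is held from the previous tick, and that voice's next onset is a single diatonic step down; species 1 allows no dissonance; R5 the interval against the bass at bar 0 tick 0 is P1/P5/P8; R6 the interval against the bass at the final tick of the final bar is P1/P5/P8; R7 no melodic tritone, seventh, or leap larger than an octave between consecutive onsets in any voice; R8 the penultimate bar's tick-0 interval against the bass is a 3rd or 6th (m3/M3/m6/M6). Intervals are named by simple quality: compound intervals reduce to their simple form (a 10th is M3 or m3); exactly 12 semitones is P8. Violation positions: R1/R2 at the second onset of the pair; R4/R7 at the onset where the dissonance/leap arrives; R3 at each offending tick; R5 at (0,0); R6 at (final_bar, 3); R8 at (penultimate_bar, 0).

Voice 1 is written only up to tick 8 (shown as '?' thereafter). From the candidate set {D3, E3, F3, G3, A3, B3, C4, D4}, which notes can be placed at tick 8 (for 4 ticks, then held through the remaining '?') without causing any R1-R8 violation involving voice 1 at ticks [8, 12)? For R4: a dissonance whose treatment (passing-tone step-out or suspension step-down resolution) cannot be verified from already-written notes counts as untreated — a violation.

D3: legal
E3: violates R4
F3: legal
G3: violates R4
A3: legal
B3: legal
C4: violates R4
D4: violates R2

{A3, B3, D3, F3}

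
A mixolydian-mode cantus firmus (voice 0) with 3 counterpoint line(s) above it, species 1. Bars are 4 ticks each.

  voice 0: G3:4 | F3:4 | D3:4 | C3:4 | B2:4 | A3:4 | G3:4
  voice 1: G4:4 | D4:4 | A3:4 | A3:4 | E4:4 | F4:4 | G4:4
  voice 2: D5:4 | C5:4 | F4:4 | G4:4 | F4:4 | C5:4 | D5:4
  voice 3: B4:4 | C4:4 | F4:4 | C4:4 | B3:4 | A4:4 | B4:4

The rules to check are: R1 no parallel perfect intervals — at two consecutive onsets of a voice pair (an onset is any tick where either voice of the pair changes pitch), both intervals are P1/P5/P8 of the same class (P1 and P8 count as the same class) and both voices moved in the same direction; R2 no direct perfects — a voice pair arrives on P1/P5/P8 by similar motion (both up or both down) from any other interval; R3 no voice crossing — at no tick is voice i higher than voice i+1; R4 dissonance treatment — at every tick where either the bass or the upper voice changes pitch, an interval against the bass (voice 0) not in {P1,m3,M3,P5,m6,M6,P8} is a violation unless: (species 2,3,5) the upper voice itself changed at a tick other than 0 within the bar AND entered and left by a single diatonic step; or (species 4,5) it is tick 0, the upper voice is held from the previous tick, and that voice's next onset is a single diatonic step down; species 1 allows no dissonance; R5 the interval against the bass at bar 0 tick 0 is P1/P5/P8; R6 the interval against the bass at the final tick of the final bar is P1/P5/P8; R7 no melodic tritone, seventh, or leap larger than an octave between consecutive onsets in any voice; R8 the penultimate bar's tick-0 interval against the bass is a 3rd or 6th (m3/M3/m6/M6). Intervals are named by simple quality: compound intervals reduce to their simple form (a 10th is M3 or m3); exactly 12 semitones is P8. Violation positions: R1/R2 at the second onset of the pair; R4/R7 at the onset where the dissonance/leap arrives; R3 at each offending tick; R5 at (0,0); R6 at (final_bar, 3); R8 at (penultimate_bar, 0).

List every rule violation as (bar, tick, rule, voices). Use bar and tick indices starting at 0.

(0, 0, R3, (2, 3))
(0, 0, R5, (0, 3))
(0, 1, R3, (2, 3))
(0, 2, R3, (2, 3))
(0, 3, R3, (2, 3))
(1, 0, R1, (0, 2))
(1, 0, R2, (0, 3))
(1, 0, R2, (2, 3))
(1, 0, R3, (2, 3))
(1, 0, R7, (3,))
(1, 1, R3, (2, 3))
(1, 2, R3, (2, 3))
(1, 3, R3, (2, 3))
(2, 0, R2, (0, 1))
(3, 0, R2, (0, 3))
(3, 0, R3, (2, 3))
(3, 1, R3, (2, 3))
(3, 2, R3, (2, 3))
(3, 3, R3, (2, 3))
(4, 0, R1, (0, 3))
(4, 0, R3, (2, 3))
(4, 0, R4, (0, 1))
(4, 0, R4, (0, 2))
(4, 1, R3, (2, 3))
(4, 2, R3, (2, 3))
(4, 3, R3, (2, 3))
(5, 0, R1, (0, 3))
(5, 0, R2, (1, 2))
(5, 0, R3, (2, 3))
(5, 0, R7, (0,))
(5, 0, R7, (3,))
(5, 0, R8, (0, 3))
(5, 1, R3, (2, 3))
(5, 2, R3, (2, 3))
(5, 3, R3, (2, 3))
(6, 0, R1, (1, 2))
(6, 0, R3, (2, 3))
(6, 1, R3, (2, 3))
(6, 2, R3, (2, 3))
(6, 3, R3, (2, 3))
(6, 3, R6, (0, 3))

bar 0: v0=G3 v1=G4 v2=D5 v3=B4 downbeat M3
bar 1: v0=F3 v1=D4 v2=C5 v3=C4 downbeat P5
bar 2: v0=D3 v1=A3 v2=F4 v3=F4 downbeat m3
bar 3: v0=C3 v1=A3 v2=G4 v3=C4 downbeat P8
bar 4: v0=B2 v1=E4 v2=F4 v3=B3 downbeat P8
bar 5: v0=A3 v1=F4 v2=C5 v3=A4 downbeat P8
bar 6: v0=G3 v1=G4 v2=D5 v3=B4 downbeat M3
  -> R3 @ bar 0 tick 0 v(2, 3): D5 above B4
  -> R5 @ bar 0 tick 0 v(0, 3): opens on M3
  -> R3 @ bar 0 tick 1 v(2, 3): D5 above B4
  -> R3 @ bar 0 tick 2 v(2, 3): D5 above B4
  -> R3 @ bar 0 tick 3 v(2, 3): D5 above B4
  -> R1 @ bar 1 tick 0 v(0, 2): G3/D5 P5 -> F3/C5 P5 similar
  -> R2 @ bar 1 tick 0 v(0, 3): G3/B4 M3 -> F3/C4 P5 similar
  -> R2 @ bar 1 tick 0 v(2, 3): D5/B4 m3 -> C5/C4 P8 similar
  -> R3 @ bar 1 tick 0 v(2, 3): C5 above C4
  -> R7 @ bar 1 tick 0 v(3,): B4->C4 leap 11st
  -> R3 @ bar 1 tick 1 v(2, 3): C5 above C4
  -> R3 @ bar 1 tick 2 v(2, 3): C5 above C4
  -> R3 @ bar 1 tick 3 v(2, 3): C5 above C4
  -> R2 @ bar 2 tick 0 v(0, 1): F3/D4 M6 -> D3/A3 P5 similar
  -> R2 @ bar 3 tick 0 v(0, 3): D3/F4 m3 -> C3/C4 P8 similar
  -> R3 @ bar 3 tick 0 v(2, 3): G4 above C4
  -> R3 @ bar 3 tick 1 v(2, 3): G4 above C4
  -> R3 @ bar 3 tick 2 v(2, 3): G4 above C4
  -> R3 @ bar 3 tick 3 v(2, 3): G4 above C4
  -> R1 @ bar 4 tick 0 v(0, 3): C3/C4 P8 -> B2/B3 P8 similar
  -> R3 @ bar 4 tick 0 v(2, 3): F4 above B3
  -> R4 @ bar 4 tick 0 v(0, 1): B2/E4 P4 untreated
  -> R4 @ bar 4 tick 0 v(0, 2): B2/F4 TT untreated
  -> R3 @ bar 4 tick 1 v(2, 3): F4 above B3
  -> R3 @ bar 4 tick 2 v(2, 3): F4 above B3
  -> R3 @ bar 4 tick 3 v(2, 3): F4 above B3
  -> R1 @ bar 5 tick 0 v(0, 3): B2/B3 P8 -> A3/A4 P8 similar
  -> R2 @ bar 5 tick 0 v(1, 2): E4/F4 m2 -> F4/C5 P5 similar
  -> R3 @ bar 5 tick 0 v(2, 3): C5 above A4
  -> R7 @ bar 5 tick 0 v(0,): B2->A3 leap 10st
  -> R7 @ bar 5 tick 0 v(3,): B3->A4 leap 10st
  -> R8 @ bar 5 tick 0 v(0, 3): penult P8 not 3rd/6th
  -> R3 @ bar 5 tick 1 v(2, 3): C5 above A4
  -> R3 @ bar 5 tick 2 v(2, 3): C5 above A4
  -> R3 @ bar 5 tick 3 v(2, 3): C5 above A4
  -> R1 @ bar 6 tick 0 v(1, 2): F4/C5 P5 -> G4/D5 P5 similar
  -> R3 @ bar 6 tick 0 v(2, 3): D5 above B4
  -> R3 @ bar 6 tick 1 v(2, 3): D5 above B4
  -> R3 @ bar 6 tick 2 v(2, 3): D5 above B4
  -> R3 @ bar 6 tick 3 v(2, 3): D5 above B4
  -> R6 @ bar 6 tick 3 v(0, 3): closes on M3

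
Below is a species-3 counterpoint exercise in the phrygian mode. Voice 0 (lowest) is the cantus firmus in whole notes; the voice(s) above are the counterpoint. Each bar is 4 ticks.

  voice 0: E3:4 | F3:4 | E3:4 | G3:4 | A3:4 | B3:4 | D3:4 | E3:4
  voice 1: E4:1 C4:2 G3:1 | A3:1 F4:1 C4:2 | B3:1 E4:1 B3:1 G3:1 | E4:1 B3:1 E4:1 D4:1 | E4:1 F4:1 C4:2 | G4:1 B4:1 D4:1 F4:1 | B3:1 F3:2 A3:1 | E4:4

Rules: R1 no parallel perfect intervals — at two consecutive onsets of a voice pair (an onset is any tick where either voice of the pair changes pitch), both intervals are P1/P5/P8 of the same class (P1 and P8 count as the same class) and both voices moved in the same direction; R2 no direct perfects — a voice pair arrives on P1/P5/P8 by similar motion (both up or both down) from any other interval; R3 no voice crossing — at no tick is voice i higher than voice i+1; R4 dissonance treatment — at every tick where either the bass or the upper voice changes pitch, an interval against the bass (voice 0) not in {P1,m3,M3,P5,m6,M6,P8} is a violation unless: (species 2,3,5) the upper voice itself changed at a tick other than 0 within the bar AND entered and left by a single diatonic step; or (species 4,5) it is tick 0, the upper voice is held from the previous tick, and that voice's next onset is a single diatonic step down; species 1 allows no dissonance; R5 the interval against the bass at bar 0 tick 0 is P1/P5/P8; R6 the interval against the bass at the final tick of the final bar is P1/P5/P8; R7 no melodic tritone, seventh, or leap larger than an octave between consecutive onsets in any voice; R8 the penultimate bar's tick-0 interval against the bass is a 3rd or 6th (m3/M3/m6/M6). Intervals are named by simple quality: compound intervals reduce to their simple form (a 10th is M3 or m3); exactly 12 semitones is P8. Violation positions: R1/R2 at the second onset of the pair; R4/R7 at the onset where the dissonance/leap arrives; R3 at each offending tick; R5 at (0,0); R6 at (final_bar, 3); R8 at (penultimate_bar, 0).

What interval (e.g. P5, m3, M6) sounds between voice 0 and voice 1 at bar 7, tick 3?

P8

voice 0=E3 voice 1=E4 -> P8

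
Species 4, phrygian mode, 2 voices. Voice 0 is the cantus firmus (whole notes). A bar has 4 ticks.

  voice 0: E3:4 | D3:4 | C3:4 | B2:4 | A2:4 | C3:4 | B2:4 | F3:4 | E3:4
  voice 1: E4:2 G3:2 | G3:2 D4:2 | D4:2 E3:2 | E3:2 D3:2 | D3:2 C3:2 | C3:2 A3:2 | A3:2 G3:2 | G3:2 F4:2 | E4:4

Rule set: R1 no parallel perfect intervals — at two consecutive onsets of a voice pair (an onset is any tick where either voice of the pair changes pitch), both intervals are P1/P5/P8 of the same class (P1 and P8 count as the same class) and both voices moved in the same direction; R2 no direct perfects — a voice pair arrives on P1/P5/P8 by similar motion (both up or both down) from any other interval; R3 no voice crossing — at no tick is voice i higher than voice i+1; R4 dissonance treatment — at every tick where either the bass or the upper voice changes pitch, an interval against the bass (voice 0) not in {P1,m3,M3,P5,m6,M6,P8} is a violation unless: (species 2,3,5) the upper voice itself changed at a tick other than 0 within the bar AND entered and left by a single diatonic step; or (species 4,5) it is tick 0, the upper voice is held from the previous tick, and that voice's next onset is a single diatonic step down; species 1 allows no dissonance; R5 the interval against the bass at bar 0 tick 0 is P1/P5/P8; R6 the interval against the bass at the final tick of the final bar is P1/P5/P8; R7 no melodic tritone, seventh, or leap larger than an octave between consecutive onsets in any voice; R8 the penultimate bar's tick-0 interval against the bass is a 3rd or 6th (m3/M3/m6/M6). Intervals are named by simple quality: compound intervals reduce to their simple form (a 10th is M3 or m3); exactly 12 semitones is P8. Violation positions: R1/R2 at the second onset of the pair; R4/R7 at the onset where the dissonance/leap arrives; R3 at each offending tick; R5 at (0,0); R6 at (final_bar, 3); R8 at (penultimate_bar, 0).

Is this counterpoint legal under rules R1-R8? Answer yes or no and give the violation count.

bar 0: v0=E3 v1=E4 (P8)
bar 1: v0=D3 v1=G3 (P4)
bar 2: v0=C3 v1=D4 (M2)
bar 3: v0=B2 v1=E3 (P4)
bar 4: v0=A2 v1=D3 (P4)
bar 5: v0=C3 v1=C3 (P1)
bar 6: v0=B2 v1=A3 (m7)
bar 7: v0=F3 v1=G3 (M2)
bar 8: v0=E3 v1=E4 (P8)
  R4 @ bar1.0: D3/G3 P4 untreated
  R4 @ bar2.0: C3/D4 M2 untreated
  R7 @ bar2.2: D4->E3 leap 10st
  R4 @ bar7.0: F3/G3 M2 untreated
  R7 @ bar7.0: B2->F3 leap 6st
  R8 @ bar7.0: penult M2 not 3rd/6th
  R7 @ bar7.2: G3->F4 leap 10st
  R1 @ bar8.0: F3/F4 P8 -> E3/E4 P8 similar

No (8 violations)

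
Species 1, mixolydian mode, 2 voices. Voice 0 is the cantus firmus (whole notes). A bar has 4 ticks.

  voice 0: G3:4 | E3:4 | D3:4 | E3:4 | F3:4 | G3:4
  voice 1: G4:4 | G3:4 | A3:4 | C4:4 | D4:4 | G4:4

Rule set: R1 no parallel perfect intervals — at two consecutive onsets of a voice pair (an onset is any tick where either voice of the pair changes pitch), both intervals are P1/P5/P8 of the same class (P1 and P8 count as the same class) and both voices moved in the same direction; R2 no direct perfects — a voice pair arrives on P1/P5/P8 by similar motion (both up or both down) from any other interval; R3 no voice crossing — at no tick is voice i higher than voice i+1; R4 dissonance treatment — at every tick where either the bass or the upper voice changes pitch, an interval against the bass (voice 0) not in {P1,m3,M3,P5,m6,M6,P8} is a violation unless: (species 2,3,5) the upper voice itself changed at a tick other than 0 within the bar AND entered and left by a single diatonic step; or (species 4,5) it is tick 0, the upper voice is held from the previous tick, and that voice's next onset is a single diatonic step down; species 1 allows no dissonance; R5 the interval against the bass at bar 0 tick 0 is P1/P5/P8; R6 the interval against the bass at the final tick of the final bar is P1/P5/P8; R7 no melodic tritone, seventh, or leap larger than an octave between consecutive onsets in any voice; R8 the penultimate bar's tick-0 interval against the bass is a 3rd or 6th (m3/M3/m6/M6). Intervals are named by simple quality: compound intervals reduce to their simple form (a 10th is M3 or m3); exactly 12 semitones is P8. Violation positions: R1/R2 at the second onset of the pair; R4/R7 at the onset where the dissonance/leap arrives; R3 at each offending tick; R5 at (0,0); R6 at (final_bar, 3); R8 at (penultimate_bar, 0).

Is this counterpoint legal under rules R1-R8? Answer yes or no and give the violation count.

bar 0: v0=G3 v1=G4 (P8)
bar 1: v0=E3 v1=G3 (m3)
bar 2: v0=D3 v1=A3 (P5)
bar 3: v0=E3 v1=C4 (m6)
bar 4: v0=F3 v1=D4 (M6)
bar 5: v0=G3 v1=G4 (P8)
  R2 @ bar5.0: F3/D4 M6 -> G3/G4 P8 similar

No (1 violations)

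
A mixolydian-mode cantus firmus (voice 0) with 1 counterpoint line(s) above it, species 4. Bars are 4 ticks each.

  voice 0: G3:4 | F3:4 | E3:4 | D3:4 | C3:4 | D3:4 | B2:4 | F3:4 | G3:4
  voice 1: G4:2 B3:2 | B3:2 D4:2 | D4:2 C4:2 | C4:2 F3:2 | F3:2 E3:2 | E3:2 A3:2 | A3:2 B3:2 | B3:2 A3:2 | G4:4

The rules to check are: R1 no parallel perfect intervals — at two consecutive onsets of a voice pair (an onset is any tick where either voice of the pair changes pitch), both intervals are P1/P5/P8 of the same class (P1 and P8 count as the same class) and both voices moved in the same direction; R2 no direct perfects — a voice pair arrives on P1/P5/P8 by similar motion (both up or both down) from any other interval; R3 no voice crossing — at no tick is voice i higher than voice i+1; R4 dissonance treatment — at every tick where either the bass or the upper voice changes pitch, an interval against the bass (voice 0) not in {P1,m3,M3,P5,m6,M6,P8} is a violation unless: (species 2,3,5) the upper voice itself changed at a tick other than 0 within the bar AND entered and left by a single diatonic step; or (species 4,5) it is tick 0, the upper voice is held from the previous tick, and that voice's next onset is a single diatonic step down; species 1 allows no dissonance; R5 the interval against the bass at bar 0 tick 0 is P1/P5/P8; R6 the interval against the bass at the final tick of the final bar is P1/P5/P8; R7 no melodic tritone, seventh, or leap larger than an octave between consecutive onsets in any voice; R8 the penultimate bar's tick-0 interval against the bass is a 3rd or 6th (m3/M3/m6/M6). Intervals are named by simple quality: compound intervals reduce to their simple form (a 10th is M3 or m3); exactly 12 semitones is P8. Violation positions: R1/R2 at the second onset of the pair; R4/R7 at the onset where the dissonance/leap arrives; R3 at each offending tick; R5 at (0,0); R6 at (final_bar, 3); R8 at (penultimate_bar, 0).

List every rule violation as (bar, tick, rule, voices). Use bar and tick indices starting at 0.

bar 0: v0=G3 v1=G4 downbeat P8
bar 1: v0=F3 v1=B3 downbeat TT
bar 2: v0=E3 v1=D4 downbeat m7
bar 3: v0=D3 v1=C4 downbeat m7
bar 4: v0=C3 v1=F3 downbeat P4
bar 5: v0=D3 v1=E3 downbeat M2
bar 6: v0=B2 v1=A3 downbeat m7
bar 7: v0=F3 v1=B3 downbeat TT
bar 8: v0=G3 v1=G4 downbeat P8
  -> R4 @ bar 1 tick 0 v(0, 1): F3/B3 TT untreated
  -> R4 @ bar 3 tick 0 v(0, 1): D3/C4 m7 untreated
  -> R4 @ bar 5 tick 0 v(0, 1): D3/E3 M2 untreated
  -> R4 @ bar 6 tick 0 v(0, 1): B2/A3 m7 untreated
  -> R7 @ bar 7 tick 0 v(0,): B2->F3 leap 6st
  -> R8 @ bar 7 tick 0 v(0, 1): penult TT not 3rd/6th
  -> R2 @ bar 8 tick 0 v(0, 1): F3/A3 M3 -> G3/G4 P8 similar
  -> R7 @ bar 8 tick 0 v(1,): A3->G4 leap 10st

(1, 0, R4, (0, 1))
(3, 0, R4, (0, 1))
(5, 0, R4, (0, 1))
(6, 0, R4, (0, 1))
(7, 0, R7, (0,))
(7, 0, R8, (0, 1))
(8, 0, R2, (0, 1))
(8, 0, R7, (1,))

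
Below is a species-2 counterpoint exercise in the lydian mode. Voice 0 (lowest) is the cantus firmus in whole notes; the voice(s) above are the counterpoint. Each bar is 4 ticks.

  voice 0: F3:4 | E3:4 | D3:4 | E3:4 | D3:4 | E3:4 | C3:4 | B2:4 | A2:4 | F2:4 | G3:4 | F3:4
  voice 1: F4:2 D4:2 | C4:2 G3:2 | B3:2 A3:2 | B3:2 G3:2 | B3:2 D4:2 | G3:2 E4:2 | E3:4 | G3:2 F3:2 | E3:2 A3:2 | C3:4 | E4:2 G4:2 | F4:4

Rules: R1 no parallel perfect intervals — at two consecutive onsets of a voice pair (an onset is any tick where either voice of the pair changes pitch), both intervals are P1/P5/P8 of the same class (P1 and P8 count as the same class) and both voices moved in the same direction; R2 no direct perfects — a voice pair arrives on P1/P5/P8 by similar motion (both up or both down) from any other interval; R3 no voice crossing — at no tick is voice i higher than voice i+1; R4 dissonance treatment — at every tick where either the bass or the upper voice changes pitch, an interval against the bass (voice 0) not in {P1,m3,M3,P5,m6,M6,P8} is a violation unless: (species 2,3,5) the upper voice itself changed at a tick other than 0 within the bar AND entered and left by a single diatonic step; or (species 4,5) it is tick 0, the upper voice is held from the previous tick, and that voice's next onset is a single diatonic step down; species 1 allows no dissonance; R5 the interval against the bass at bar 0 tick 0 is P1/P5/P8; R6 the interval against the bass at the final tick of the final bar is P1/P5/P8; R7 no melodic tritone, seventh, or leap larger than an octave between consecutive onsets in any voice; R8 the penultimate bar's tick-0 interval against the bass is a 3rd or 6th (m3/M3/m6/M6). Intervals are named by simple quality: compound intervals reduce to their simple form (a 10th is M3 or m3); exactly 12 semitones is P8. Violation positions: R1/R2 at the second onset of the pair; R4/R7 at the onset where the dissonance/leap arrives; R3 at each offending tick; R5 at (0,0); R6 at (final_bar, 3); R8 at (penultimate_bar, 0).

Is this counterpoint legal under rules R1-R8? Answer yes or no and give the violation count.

No (6 violations)

bar 0: v0=F3 v1=F4 (P8)
bar 1: v0=E3 v1=C4 (m6)
bar 2: v0=D3 v1=B3 (M6)
bar 3: v0=E3 v1=B3 (P5)
bar 4: v0=D3 v1=B3 (M6)
bar 5: v0=E3 v1=G3 (m3)
bar 6: v0=C3 v1=E3 (M3)
bar 7: v0=B2 v1=G3 (m6)
bar 8: v0=A2 v1=E3 (P5)
bar 9: v0=F2 v1=C3 (P5)
bar 10: v0=G3 v1=E4 (M6)
bar 11: v0=F3 v1=F4 (P8)
  R1 @ bar3.0: D3/A3 P5 -> E3/B3 P5 similar
  R2 @ bar8.0: B2/F3 TT -> A2/E3 P5 similar
  R2 @ bar9.0: A2/A3 P8 -> F2/C3 P5 similar
  R7 @ bar10.0: F2->G3 leap 14st
  R7 @ bar10.0: C3->E4 leap 16st
  R1 @ bar11.0: G3/G4 P8 -> F3/F4 P8 similar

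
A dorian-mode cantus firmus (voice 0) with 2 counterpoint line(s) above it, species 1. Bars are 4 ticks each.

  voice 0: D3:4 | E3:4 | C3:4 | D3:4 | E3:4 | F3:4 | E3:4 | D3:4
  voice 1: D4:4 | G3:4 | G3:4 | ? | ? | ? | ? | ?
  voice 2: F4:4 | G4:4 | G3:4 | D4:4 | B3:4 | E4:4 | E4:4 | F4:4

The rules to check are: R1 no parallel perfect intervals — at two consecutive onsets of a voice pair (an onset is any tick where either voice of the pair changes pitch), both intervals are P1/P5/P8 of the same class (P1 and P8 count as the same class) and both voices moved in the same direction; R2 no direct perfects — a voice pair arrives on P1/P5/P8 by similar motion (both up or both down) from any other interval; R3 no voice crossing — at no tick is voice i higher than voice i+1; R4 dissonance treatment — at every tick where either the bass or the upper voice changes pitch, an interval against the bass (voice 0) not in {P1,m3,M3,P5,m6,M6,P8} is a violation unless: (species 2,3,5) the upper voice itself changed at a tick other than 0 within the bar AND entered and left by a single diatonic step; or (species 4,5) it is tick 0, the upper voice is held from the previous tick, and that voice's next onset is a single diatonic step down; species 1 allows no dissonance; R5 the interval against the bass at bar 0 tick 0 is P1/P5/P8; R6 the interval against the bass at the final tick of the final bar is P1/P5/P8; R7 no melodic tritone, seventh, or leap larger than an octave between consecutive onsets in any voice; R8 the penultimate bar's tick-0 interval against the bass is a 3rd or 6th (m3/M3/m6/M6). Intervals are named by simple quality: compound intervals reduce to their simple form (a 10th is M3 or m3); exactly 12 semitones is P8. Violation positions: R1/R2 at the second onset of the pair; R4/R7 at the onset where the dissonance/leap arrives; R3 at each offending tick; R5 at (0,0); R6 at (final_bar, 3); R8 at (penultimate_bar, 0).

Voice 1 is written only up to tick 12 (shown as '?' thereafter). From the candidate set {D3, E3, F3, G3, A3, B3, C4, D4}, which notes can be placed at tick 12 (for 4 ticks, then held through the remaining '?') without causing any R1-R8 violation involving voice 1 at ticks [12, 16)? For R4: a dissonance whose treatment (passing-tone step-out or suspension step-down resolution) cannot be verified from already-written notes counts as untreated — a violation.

{B3, D3, F3}

D3: legal
E3: violates R4
F3: legal
G3: violates R4
A3: violates R1
B3: legal
C4: violates R4
D4: violates R1,R2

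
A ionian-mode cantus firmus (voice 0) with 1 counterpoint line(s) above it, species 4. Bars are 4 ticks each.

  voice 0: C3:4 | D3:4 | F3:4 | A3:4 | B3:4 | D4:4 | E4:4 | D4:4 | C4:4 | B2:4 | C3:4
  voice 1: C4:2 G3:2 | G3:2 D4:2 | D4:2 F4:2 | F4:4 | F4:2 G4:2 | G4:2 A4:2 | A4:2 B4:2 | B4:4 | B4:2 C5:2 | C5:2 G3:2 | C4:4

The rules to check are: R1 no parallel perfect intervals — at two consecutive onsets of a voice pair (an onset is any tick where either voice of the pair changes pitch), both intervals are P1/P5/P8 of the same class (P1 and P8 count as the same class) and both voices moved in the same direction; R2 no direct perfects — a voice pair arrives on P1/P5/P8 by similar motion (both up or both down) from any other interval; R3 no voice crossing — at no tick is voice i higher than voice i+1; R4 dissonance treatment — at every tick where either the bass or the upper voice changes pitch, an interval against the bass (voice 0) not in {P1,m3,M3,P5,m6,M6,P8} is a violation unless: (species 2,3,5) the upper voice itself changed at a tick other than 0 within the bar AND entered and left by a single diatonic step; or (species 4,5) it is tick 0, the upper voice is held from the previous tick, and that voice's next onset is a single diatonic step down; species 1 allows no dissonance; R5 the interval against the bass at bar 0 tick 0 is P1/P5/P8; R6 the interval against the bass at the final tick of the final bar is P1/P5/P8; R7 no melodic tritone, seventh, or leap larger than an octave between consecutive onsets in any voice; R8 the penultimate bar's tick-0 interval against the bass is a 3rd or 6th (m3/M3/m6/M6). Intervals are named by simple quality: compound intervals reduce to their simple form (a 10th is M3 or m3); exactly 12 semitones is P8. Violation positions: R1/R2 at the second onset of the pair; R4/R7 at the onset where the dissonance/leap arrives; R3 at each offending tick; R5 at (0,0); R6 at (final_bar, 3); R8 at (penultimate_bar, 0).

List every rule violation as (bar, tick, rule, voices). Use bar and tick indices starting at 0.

(1, 0, R4, (0, 1))
(4, 0, R4, (0, 1))
(5, 0, R4, (0, 1))
(6, 0, R4, (0, 1))
(8, 0, R4, (0, 1))
(9, 0, R4, (0, 1))
(9, 0, R7, (0,))
(9, 0, R8, (0, 1))
(9, 2, R7, (1,))
(10, 0, R2, (0, 1))

bar 0: v0=C3 v1=C4 downbeat P8
bar 1: v0=D3 v1=G3 downbeat P4
bar 2: v0=F3 v1=D4 downbeat M6
bar 3: v0=A3 v1=F4 downbeat m6
bar 4: v0=B3 v1=F4 downbeat TT
bar 5: v0=D4 v1=G4 downbeat P4
bar 6: v0=E4 v1=A4 downbeat P4
bar 7: v0=D4 v1=B4 downbeat M6
bar 8: v0=C4 v1=B4 downbeat M7
bar 9: v0=B2 v1=C5 downbeat m2
bar 10: v0=C3 v1=C4 downbeat P8
  -> R4 @ bar 1 tick 0 v(0, 1): D3/G3 P4 untreated
  -> R4 @ bar 4 tick 0 v(0, 1): B3/F4 TT untreated
  -> R4 @ bar 5 tick 0 v(0, 1): D4/G4 P4 untreated
  -> R4 @ bar 6 tick 0 v(0, 1): E4/A4 P4 untreated
  -> R4 @ bar 8 tick 0 v(0, 1): C4/B4 M7 untreated
  -> R4 @ bar 9 tick 0 v(0, 1): B2/C5 m2 untreated
  -> R7 @ bar 9 tick 0 v(0,): C4->B2 leap 13st
  -> R8 @ bar 9 tick 0 v(0, 1): penult m2 not 3rd/6th
  -> R7 @ bar 9 tick 2 v(1,): C5->G3 leap 17st
  -> R2 @ bar 10 tick 0 v(0, 1): B2/G3 m6 -> C3/C4 P8 similar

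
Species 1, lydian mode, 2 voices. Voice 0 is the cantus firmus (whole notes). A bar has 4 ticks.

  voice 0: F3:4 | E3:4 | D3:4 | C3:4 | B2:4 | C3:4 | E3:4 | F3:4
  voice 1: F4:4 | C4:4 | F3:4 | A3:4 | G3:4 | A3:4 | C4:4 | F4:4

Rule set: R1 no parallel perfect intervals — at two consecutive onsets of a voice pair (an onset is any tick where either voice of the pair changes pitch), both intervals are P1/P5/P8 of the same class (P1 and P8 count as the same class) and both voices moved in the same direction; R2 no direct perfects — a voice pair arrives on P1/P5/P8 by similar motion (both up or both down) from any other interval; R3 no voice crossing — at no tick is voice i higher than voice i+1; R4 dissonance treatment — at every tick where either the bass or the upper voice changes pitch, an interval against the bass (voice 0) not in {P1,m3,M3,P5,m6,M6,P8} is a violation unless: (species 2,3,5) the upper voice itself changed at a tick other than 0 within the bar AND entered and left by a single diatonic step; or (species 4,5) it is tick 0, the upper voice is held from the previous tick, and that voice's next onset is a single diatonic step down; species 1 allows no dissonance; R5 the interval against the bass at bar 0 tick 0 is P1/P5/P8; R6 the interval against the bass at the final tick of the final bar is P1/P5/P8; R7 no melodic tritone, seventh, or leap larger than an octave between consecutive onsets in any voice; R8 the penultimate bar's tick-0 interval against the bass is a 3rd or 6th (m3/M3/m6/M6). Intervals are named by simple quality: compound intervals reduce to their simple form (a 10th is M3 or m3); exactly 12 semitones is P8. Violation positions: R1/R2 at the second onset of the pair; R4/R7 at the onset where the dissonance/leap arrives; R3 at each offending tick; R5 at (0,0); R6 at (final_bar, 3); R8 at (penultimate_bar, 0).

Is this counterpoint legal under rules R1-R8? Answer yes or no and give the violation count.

bar 0: v0=F3 v1=F4 (P8)
bar 1: v0=E3 v1=C4 (m6)
bar 2: v0=D3 v1=F3 (m3)
bar 3: v0=C3 v1=A3 (M6)
bar 4: v0=B2 v1=G3 (m6)
bar 5: v0=C3 v1=A3 (M6)
bar 6: v0=E3 v1=C4 (m6)
bar 7: v0=F3 v1=F4 (P8)
  R2 @ bar7.0: E3/C4 m6 -> F3/F4 P8 similar

No (1 violations)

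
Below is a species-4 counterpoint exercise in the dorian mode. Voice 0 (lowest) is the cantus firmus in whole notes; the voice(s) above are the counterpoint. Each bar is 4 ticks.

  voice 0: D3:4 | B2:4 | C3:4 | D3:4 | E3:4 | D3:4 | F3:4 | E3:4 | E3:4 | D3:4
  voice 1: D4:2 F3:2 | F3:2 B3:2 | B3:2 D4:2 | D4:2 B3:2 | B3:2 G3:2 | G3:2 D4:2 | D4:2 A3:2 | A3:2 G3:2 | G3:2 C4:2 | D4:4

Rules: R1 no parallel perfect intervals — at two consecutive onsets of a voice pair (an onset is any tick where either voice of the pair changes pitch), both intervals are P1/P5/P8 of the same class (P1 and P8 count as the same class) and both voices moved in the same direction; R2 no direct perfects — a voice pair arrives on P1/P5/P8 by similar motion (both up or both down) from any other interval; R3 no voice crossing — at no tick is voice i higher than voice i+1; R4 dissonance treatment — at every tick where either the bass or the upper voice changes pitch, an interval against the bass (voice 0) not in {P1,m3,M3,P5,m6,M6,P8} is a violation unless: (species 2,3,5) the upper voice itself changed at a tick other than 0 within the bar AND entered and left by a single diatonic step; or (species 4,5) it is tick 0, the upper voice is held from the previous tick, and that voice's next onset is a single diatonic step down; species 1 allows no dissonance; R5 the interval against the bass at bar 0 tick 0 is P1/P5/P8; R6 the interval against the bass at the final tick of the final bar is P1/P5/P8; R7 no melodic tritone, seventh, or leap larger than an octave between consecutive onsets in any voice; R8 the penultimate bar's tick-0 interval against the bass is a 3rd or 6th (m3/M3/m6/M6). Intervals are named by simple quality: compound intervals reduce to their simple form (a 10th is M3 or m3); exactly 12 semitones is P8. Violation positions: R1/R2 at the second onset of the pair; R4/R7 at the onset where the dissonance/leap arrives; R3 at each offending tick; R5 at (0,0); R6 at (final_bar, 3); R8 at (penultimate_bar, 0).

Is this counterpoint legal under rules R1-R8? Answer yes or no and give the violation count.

No (5 violations)

bar 0: v0=D3 v1=D4 (P8)
bar 1: v0=B2 v1=F3 (TT)
bar 2: v0=C3 v1=B3 (M7)
bar 3: v0=D3 v1=D4 (P8)
bar 4: v0=E3 v1=B3 (P5)
bar 5: v0=D3 v1=G3 (P4)
bar 6: v0=F3 v1=D4 (M6)
bar 7: v0=E3 v1=A3 (P4)
bar 8: v0=E3 v1=G3 (m3)
bar 9: v0=D3 v1=D4 (P8)
  R4 @ bar1.0: B2/F3 TT untreated
  R7 @ bar1.2: F3->B3 leap 6st
  R4 @ bar2.0: C3/B3 M7 untreated
  R4 @ bar2.2: C3/D4 M2 untreated
  R4 @ bar5.0: D3/G3 P4 untreated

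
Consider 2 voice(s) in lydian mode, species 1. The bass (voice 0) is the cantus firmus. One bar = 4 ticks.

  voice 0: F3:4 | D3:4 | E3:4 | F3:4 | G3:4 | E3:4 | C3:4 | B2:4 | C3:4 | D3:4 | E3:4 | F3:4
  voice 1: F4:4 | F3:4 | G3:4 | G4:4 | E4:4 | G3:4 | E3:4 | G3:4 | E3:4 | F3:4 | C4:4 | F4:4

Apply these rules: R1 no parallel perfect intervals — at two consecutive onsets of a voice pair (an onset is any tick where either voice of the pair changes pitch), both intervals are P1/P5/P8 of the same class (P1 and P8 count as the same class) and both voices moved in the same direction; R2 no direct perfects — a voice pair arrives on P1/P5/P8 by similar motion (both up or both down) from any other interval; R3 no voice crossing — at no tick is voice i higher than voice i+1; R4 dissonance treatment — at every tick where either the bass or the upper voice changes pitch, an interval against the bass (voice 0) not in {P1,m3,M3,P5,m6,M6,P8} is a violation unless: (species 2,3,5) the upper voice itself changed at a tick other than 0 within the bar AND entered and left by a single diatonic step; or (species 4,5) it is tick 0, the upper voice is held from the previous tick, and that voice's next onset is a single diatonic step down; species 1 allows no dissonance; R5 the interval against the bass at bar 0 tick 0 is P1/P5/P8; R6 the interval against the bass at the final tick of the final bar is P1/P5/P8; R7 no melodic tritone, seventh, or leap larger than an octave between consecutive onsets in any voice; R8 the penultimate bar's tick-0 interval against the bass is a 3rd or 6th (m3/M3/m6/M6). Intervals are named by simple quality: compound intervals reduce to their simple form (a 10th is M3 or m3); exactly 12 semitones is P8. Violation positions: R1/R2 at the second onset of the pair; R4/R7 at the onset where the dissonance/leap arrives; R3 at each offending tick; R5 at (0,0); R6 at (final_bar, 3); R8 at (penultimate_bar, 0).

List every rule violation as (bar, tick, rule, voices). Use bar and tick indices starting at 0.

(3, 0, R4, (0, 1))
(11, 0, R2, (0, 1))

bar 0: v0=F3 v1=F4 downbeat P8
bar 1: v0=D3 v1=F3 downbeat m3
bar 2: v0=E3 v1=G3 downbeat m3
bar 3: v0=F3 v1=G4 downbeat M2
bar 4: v0=G3 v1=E4 downbeat M6
bar 5: v0=E3 v1=G3 downbeat m3
bar 6: v0=C3 v1=E3 downbeat M3
bar 7: v0=B2 v1=G3 downbeat m6
bar 8: v0=C3 v1=E3 downbeat M3
bar 9: v0=D3 v1=F3 downbeat m3
bar 10: v0=E3 v1=C4 downbeat m6
bar 11: v0=F3 v1=F4 downbeat P8
  -> R4 @ bar 3 tick 0 v(0, 1): F3/G4 M2 untreated
  -> R2 @ bar 11 tick 0 v(0, 1): E3/C4 m6 -> F3/F4 P8 similar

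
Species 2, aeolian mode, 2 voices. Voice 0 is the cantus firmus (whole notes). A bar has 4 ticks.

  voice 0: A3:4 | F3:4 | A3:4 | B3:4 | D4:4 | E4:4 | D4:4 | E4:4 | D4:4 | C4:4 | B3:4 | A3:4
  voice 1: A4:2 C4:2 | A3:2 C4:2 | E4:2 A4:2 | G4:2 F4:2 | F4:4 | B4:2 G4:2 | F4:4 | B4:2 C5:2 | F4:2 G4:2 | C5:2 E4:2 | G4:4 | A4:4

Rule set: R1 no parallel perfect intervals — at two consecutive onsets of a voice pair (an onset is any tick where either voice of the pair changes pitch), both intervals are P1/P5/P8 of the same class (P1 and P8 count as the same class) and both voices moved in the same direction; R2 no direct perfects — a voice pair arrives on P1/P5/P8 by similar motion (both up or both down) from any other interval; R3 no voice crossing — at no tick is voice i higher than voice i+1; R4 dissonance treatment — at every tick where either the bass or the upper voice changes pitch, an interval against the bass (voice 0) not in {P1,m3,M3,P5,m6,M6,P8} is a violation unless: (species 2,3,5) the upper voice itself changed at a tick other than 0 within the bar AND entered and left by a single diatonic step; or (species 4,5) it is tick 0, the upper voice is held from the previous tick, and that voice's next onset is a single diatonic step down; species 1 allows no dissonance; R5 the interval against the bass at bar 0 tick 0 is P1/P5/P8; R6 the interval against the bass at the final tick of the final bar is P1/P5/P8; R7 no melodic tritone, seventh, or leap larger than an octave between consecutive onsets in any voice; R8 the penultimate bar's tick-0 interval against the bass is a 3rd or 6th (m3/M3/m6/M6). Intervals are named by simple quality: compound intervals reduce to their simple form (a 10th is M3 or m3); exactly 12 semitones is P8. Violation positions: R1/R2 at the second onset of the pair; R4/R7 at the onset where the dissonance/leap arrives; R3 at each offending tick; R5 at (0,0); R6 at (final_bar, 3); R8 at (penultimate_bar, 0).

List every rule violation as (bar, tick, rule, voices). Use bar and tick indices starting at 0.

bar 0: v0=A3 v1=A4 downbeat P8
bar 1: v0=F3 v1=A3 downbeat M3
bar 2: v0=A3 v1=E4 downbeat P5
bar 3: v0=B3 v1=G4 downbeat m6
bar 4: v0=D4 v1=F4 downbeat m3
bar 5: v0=E4 v1=B4 downbeat P5
bar 6: v0=D4 v1=F4 downbeat m3
bar 7: v0=E4 v1=B4 downbeat P5
bar 8: v0=D4 v1=F4 downbeat m3
bar 9: v0=C4 v1=C5 downbeat P8
bar 10: v0=B3 v1=G4 downbeat m6
bar 11: v0=A3 v1=A4 downbeat P8
  -> R1 @ bar 2 tick 0 v(0, 1): F3/C4 P5 -> A3/E4 P5 similar
  -> R4 @ bar 3 tick 2 v(0, 1): B3/F4 TT untreated
  -> R2 @ bar 5 tick 0 v(0, 1): D4/F4 m3 -> E4/B4 P5 similar
  -> R7 @ bar 5 tick 0 v(1,): F4->B4 leap 6st
  -> R2 @ bar 7 tick 0 v(0, 1): D4/F4 m3 -> E4/B4 P5 similar
  -> R7 @ bar 7 tick 0 v(1,): F4->B4 leap 6st
  -> R4 @ bar 8 tick 2 v(0, 1): D4/G4 P4 untreated

(2, 0, R1, (0, 1))
(3, 2, R4, (0, 1))
(5, 0, R2, (0, 1))
(5, 0, R7, (1,))
(7, 0, R2, (0, 1))
(7, 0, R7, (1,))
(8, 2, R4, (0, 1))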